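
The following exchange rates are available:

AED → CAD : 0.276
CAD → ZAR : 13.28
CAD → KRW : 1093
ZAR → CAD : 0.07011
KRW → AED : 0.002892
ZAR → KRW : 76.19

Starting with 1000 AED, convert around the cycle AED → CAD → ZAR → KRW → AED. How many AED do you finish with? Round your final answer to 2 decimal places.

807.61

1000 AED × 0.276 = 276 CAD
276 CAD × 13.28 = 3665.28 ZAR
3665.28 ZAR × 76.19 = 279257.6832 KRW
279257.6832 KRW × 0.002892 = 807.6132198144 AED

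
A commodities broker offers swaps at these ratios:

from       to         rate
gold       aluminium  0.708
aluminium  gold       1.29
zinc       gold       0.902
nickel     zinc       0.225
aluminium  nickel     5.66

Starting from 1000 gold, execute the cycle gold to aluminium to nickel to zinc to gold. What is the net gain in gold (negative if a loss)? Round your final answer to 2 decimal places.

-186.72

1000 gold × 0.708 = 708 aluminium
708 aluminium × 5.66 = 4007.28 nickel
4007.28 nickel × 0.225 = 901.638 zinc
901.638 zinc × 0.902 = 813.277476 gold
Net change: 813.277476 − 1000 = -186.722524 gold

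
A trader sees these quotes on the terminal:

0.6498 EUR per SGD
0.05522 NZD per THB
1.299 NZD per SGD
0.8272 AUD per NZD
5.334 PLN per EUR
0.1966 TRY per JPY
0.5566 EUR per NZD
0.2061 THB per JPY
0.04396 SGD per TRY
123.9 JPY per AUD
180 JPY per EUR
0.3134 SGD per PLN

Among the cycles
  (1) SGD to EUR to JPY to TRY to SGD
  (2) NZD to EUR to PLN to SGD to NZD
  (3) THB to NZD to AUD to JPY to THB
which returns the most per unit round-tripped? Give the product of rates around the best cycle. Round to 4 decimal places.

(1) 0.6498 × 180 × 0.1966 × 0.04396 = 1.01087
(2) 0.5566 × 5.334 × 0.3134 × 1.299 = 1.20866
(3) 0.05522 × 0.8272 × 123.9 × 0.2061 = 1.16642
Highest is cycle (2) at 1.2087 (>1, arbitrage).

1.2087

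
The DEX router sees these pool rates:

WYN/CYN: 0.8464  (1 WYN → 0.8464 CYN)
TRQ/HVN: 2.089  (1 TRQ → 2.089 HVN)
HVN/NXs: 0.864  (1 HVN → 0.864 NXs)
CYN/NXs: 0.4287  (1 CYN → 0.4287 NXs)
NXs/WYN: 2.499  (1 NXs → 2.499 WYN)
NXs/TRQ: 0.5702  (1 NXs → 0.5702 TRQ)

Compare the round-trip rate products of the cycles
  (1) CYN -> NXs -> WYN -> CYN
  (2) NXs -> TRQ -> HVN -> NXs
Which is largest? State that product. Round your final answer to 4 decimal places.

1.0292

(1) 0.4287 × 2.499 × 0.8464 = 0.90677
(2) 0.5702 × 2.089 × 0.864 = 1.02915
Highest is cycle (2) at 1.0292 (>1, arbitrage).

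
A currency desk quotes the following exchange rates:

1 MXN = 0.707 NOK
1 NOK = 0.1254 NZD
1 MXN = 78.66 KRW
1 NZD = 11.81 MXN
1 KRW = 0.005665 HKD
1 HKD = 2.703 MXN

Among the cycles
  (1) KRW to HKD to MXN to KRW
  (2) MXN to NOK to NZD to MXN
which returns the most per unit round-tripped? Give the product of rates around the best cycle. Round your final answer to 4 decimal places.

1.2045

(1) 0.005665 × 2.703 × 78.66 = 1.20448
(2) 0.707 × 0.1254 × 11.81 = 1.04705
Highest is cycle (1) at 1.2045 (>1, arbitrage).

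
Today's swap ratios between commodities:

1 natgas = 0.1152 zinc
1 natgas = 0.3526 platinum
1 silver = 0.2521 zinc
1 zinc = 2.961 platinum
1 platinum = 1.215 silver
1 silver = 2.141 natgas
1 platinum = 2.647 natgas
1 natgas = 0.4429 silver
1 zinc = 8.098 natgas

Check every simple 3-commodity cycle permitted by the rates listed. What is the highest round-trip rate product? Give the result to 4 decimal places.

0.9172

silver→natgas→platinum→silver: 2.141 × 0.3526 × 1.215 = 0.91722
silver→zinc→platinum→silver: 0.2521 × 2.961 × 1.215 = 0.90696
silver→zinc→natgas→silver: 0.2521 × 8.098 × 0.4429 = 0.90418
zinc→platinum→natgas→zinc: 2.961 × 2.647 × 0.1152 = 0.90291
Maximum is silver→natgas→platinum→silver at 0.9172; no arbitrage — every cycle loses value.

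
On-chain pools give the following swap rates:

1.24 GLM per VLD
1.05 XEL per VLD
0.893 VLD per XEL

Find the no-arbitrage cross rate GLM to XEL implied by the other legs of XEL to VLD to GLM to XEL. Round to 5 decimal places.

0.90308

Known legs of the cycle: 0.893 × 1.24 = 1.10732
For no arbitrage the full-cycle product must be 1, so the missing rate is 1 / 1.10732 ≈ 0.9030813.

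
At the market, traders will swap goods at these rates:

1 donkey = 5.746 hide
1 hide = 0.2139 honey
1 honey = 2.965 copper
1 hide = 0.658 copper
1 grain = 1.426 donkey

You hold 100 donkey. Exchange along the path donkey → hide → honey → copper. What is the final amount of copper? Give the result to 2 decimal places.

100 donkey × 5.746 = 574.6 hide
574.6 hide × 0.2139 = 122.90694 honey
122.90694 honey × 2.965 = 364.4190771 copper

364.42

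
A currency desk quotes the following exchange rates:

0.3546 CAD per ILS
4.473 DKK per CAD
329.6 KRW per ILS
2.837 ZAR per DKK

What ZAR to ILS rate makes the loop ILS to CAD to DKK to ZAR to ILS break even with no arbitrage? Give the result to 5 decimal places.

Known legs of the cycle: 0.3546 × 4.473 × 2.837 = 4.4998388946
For no arbitrage the full-cycle product must be 1, so the missing rate is 1 / 4.4998388946 ≈ 0.2222302.

0.22223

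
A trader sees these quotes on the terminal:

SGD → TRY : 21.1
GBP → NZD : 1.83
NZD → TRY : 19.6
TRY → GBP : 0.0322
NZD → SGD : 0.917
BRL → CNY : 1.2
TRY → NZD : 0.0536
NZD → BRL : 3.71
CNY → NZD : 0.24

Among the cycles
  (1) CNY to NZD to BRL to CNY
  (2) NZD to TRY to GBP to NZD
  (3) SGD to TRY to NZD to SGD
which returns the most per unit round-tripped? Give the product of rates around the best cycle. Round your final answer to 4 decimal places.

1.1549

(1) 0.24 × 3.71 × 1.2 = 1.06848
(2) 19.6 × 0.0322 × 1.83 = 1.15495
(3) 21.1 × 0.0536 × 0.917 = 1.03709
Highest is cycle (2) at 1.1549 (>1, arbitrage).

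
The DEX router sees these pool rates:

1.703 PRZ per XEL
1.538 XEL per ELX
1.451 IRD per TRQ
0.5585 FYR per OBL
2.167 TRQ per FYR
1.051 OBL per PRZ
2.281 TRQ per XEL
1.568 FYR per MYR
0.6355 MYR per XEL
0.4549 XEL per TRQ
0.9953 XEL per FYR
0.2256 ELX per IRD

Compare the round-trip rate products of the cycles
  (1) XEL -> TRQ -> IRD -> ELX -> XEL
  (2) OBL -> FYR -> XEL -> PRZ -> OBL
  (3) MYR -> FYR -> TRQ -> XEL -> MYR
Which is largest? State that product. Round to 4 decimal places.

(1) 2.281 × 1.451 × 0.2256 × 1.538 = 1.14839
(2) 0.5585 × 0.9953 × 1.703 × 1.051 = 0.99493
(3) 1.568 × 2.167 × 0.4549 × 0.6355 = 0.98228
Highest is cycle (1) at 1.1484 (>1, arbitrage).

1.1484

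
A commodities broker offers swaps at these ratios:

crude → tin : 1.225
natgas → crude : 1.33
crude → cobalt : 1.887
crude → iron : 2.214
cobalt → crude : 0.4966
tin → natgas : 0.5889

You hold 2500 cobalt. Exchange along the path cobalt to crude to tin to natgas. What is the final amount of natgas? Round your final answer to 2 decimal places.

895.62

2500 cobalt × 0.4966 = 1241.5 crude
1241.5 crude × 1.225 = 1520.8375 tin
1520.8375 tin × 0.5889 = 895.62120375 natgas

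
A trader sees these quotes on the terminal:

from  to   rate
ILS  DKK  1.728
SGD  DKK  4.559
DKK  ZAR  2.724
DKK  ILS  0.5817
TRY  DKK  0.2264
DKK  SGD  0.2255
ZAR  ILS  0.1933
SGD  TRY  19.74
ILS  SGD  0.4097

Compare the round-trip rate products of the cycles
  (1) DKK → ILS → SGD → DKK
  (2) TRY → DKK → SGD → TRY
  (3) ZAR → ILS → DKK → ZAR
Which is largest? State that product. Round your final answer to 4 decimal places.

(1) 0.5817 × 0.4097 × 4.559 = 1.08651
(2) 0.2264 × 0.2255 × 19.74 = 1.00779
(3) 0.1933 × 1.728 × 2.724 = 0.90988
Highest is cycle (1) at 1.0865 (>1, arbitrage).

1.0865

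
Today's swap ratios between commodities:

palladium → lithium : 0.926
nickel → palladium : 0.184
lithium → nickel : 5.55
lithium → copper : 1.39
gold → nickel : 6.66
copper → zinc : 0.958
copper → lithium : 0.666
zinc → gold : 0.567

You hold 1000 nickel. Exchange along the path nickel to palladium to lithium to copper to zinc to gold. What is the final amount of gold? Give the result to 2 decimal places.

128.64

1000 nickel × 0.184 = 184 palladium
184 palladium × 0.926 = 170.384 lithium
170.384 lithium × 1.39 = 236.83376 copper
236.83376 copper × 0.958 = 226.88674208 zinc
226.88674208 zinc × 0.567 = 128.64478275936 gold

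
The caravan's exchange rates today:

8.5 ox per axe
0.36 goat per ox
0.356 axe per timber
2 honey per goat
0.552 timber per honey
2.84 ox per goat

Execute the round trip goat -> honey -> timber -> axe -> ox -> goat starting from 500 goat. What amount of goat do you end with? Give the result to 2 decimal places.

500 goat × 2 = 1000 honey
1000 honey × 0.552 = 552 timber
552 timber × 0.356 = 196.512 axe
196.512 axe × 8.5 = 1670.352 ox
1670.352 ox × 0.36 = 601.32672 goat

601.33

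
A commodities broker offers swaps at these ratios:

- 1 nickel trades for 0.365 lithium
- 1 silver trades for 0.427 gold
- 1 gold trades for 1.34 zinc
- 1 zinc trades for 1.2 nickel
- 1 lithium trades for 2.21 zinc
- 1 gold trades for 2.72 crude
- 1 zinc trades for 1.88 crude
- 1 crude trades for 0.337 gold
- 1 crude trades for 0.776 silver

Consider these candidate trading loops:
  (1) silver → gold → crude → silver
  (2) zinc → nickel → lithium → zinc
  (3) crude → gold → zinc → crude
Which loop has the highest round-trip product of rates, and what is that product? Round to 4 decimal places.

0.9680

(1) 0.427 × 2.72 × 0.776 = 0.90128
(2) 1.2 × 0.365 × 2.21 = 0.96798
(3) 0.337 × 1.34 × 1.88 = 0.84897
Highest is cycle (2) at 0.9680 (≤1, no arbitrage).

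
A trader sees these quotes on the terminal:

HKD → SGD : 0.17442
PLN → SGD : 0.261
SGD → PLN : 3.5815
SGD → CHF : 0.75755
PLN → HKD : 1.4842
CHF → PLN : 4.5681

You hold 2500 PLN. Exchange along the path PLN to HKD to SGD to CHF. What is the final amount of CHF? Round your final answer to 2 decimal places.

2500 PLN × 1.4842 = 3710.5 HKD
3710.5 HKD × 0.17442 = 647.18541 SGD
647.18541 SGD × 0.75755 = 490.2753073455 CHF

490.28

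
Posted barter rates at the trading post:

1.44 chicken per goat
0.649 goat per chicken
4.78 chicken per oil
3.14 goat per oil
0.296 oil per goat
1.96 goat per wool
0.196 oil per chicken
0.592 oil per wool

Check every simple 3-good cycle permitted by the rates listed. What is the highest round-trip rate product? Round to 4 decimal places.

0.9183

goat→oil→chicken→goat: 0.296 × 4.78 × 0.649 = 0.91826
goat→chicken→oil→goat: 1.44 × 0.196 × 3.14 = 0.88623
Maximum is goat→oil→chicken→goat at 0.9183; no arbitrage — every cycle loses value.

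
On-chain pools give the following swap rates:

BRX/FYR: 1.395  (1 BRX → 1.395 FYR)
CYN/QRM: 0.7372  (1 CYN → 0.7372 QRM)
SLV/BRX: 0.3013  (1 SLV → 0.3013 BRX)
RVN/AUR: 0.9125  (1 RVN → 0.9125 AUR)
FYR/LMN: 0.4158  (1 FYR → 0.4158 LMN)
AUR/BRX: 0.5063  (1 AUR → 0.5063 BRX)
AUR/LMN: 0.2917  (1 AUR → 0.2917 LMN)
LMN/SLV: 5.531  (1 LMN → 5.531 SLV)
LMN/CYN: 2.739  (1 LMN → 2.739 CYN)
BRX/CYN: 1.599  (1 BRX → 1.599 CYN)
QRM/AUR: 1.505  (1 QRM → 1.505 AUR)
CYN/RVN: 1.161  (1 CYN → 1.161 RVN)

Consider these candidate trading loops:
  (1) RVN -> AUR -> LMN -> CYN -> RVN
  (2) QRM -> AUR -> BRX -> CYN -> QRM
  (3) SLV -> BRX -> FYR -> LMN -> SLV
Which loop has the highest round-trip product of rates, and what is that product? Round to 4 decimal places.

(1) 0.9125 × 0.2917 × 2.739 × 1.161 = 0.84643
(2) 1.505 × 0.5063 × 1.599 × 0.7372 = 0.89821
(3) 0.3013 × 1.395 × 0.4158 × 5.531 = 0.96663
Highest is cycle (3) at 0.9666 (≤1, no arbitrage).

0.9666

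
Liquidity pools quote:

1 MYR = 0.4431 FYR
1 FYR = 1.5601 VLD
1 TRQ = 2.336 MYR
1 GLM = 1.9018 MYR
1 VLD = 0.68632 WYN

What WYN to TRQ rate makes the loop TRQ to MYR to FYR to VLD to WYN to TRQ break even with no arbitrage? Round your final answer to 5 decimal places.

0.90229

Known legs of the cycle: 2.336 × 0.4431 × 1.5601 × 0.68632 = 1.1082906775110912
For no arbitrage the full-cycle product must be 1, so the missing rate is 1 / 1.1082906775110912 ≈ 0.9022904.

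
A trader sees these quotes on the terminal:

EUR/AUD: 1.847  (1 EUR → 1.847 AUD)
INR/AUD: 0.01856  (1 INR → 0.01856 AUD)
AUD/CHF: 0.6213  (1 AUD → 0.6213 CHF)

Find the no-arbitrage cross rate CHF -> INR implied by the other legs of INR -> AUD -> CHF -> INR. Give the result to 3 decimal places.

Known legs of the cycle: 0.01856 × 0.6213 = 0.011531328
For no arbitrage the full-cycle product must be 1, so the missing rate is 1 / 0.011531328 ≈ 86.72028.

86.720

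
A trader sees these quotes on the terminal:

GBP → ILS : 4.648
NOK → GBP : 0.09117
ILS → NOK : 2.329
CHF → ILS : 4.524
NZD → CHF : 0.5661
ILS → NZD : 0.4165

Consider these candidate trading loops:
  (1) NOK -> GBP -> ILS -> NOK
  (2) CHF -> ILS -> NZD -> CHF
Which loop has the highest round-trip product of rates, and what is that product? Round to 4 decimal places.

(1) 0.09117 × 4.648 × 2.329 = 0.98693
(2) 4.524 × 0.4165 × 0.5661 = 1.06667
Highest is cycle (2) at 1.0667 (>1, arbitrage).

1.0667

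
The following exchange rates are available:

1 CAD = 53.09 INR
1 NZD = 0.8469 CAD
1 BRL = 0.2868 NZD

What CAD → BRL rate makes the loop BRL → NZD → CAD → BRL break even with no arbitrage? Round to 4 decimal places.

4.1171

Known legs of the cycle: 0.2868 × 0.8469 = 0.24289092
For no arbitrage the full-cycle product must be 1, so the missing rate is 1 / 0.24289092 ≈ 4.117074.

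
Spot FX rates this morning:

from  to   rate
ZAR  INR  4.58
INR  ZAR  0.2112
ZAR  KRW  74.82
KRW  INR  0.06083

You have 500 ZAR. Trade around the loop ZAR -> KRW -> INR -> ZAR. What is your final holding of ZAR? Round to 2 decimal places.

500 ZAR × 74.82 = 37410 KRW
37410 KRW × 0.06083 = 2275.6503 INR
2275.6503 INR × 0.2112 = 480.61734336 ZAR

480.62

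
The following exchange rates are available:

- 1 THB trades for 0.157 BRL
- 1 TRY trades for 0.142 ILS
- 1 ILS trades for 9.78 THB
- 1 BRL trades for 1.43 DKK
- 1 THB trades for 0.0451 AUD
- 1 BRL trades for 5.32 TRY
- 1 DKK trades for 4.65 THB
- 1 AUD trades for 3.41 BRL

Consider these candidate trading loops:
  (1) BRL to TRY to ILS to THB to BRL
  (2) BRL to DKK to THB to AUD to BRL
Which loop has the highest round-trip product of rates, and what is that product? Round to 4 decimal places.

(1) 5.32 × 0.142 × 9.78 × 0.157 = 1.15995
(2) 1.43 × 4.65 × 0.0451 × 3.41 = 1.02263
Highest is cycle (1) at 1.1599 (>1, arbitrage).

1.1599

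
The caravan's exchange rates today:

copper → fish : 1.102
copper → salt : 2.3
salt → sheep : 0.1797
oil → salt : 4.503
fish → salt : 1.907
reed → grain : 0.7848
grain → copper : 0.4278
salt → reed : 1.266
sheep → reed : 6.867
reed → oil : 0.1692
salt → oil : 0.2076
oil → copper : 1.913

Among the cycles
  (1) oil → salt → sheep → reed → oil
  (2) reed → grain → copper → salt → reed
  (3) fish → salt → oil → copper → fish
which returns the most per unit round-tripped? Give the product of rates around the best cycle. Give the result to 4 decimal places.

0.9776

(1) 4.503 × 0.1797 × 6.867 × 0.1692 = 0.94019
(2) 0.7848 × 0.4278 × 2.3 × 1.266 = 0.97760
(3) 1.907 × 0.2076 × 1.913 × 1.102 = 0.83459
Highest is cycle (2) at 0.9776 (≤1, no arbitrage).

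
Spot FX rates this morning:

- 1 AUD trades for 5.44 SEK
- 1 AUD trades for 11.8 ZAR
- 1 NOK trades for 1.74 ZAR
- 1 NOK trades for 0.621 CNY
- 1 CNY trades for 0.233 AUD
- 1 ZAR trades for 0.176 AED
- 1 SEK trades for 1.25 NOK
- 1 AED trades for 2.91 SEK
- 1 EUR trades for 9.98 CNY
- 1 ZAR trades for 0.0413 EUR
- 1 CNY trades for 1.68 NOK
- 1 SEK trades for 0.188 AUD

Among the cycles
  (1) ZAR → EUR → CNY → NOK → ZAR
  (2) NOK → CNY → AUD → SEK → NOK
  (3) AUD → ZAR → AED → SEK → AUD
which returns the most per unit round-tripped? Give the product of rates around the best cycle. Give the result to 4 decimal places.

1.2049

(1) 0.0413 × 9.98 × 1.68 × 1.74 = 1.20487
(2) 0.621 × 0.233 × 5.44 × 1.25 = 0.98391
(3) 11.8 × 0.176 × 2.91 × 0.188 = 1.13618
Highest is cycle (1) at 1.2049 (>1, arbitrage).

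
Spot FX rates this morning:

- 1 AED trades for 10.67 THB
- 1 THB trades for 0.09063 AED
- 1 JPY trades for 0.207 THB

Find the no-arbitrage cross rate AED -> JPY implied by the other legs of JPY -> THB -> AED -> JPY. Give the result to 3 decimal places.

Known legs of the cycle: 0.207 × 0.09063 = 0.01876041
For no arbitrage the full-cycle product must be 1, so the missing rate is 1 / 0.01876041 ≈ 53.30374.

53.304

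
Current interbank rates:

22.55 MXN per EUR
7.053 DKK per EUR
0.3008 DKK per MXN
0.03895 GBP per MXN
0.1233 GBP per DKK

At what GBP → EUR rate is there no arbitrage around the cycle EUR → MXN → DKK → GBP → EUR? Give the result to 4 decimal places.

Known legs of the cycle: 22.55 × 0.3008 × 0.1233 = 0.836348832
For no arbitrage the full-cycle product must be 1, so the missing rate is 1 / 0.836348832 ≈ 1.195673.

1.1957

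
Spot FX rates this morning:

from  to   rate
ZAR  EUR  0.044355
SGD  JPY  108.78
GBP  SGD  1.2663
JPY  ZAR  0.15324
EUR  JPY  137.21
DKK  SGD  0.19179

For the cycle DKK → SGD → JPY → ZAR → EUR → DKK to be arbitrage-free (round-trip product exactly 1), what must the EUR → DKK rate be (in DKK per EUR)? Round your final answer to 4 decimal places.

7.0520

Known legs of the cycle: 0.19179 × 108.78 × 0.15324 × 0.044355 = 0.14180441106733524
For no arbitrage the full-cycle product must be 1, so the missing rate is 1 / 0.14180441106733524 ≈ 7.051967.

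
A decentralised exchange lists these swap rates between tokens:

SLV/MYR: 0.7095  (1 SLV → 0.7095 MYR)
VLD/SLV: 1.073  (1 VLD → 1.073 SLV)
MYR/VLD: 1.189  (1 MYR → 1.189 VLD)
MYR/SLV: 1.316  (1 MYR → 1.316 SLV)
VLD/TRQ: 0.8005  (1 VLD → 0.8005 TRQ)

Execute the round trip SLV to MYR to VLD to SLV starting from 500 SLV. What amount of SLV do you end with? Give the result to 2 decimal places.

452.59

500 SLV × 0.7095 = 354.75 MYR
354.75 MYR × 1.189 = 421.79775 VLD
421.79775 VLD × 1.073 = 452.58898575 SLV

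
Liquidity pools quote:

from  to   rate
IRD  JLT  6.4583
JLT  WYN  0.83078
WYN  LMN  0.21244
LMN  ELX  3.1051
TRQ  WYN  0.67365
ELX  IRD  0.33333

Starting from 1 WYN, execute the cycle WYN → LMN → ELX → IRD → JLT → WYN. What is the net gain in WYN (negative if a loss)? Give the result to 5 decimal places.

1 WYN × 0.21244 = 0.21244 LMN
0.21244 LMN × 3.1051 = 0.659647444 ELX
0.659647444 ELX × 0.33333 = 0.21988028250852 IRD
0.21988028250852 IRD × 6.4583 = 1.420052828524774716 JLT
1.420052828524774716 JLT × 0.83078 = 1.17975148888181233855848 WYN
Net change: 1.17975148888181233855848 − 1 = 0.17975148888181233855848 WYN

0.17975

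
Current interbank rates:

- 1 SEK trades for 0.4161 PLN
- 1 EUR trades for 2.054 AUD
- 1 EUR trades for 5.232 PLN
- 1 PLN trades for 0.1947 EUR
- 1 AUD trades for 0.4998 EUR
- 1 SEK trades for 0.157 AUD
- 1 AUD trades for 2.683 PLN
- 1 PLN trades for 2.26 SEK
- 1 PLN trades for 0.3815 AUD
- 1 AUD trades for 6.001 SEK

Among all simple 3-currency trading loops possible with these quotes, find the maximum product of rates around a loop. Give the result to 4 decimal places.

1.0730

PLN→EUR→AUD→PLN: 0.1947 × 2.054 × 2.683 = 1.07297
PLN→AUD→EUR→PLN: 0.3815 × 0.4998 × 5.232 = 0.99760
PLN→AUD→SEK→PLN: 0.3815 × 6.001 × 0.4161 = 0.95261
PLN→SEK→AUD→PLN: 2.26 × 0.157 × 2.683 = 0.95198
Maximum is PLN→EUR→AUD→PLN at 1.0730; arbitrage exists.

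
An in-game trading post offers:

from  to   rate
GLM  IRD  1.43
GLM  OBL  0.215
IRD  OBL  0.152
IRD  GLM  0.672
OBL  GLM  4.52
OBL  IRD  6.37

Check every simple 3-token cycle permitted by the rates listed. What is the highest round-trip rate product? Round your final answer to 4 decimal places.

0.9825

GLM→IRD→OBL→GLM: 1.43 × 0.152 × 4.52 = 0.98247
GLM→OBL→IRD→GLM: 0.215 × 6.37 × 0.672 = 0.92034
Maximum is GLM→IRD→OBL→GLM at 0.9825; no arbitrage — every cycle loses value.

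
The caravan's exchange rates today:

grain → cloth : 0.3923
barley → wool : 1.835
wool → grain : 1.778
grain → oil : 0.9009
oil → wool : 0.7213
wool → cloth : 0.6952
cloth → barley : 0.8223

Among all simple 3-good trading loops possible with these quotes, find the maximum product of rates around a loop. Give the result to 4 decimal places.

wool→grain→oil→wool: 1.778 × 0.9009 × 0.7213 = 1.15538
wool→cloth→barley→wool: 0.6952 × 0.8223 × 1.835 = 1.04900
Maximum is wool→grain→oil→wool at 1.1554; arbitrage exists.

1.1554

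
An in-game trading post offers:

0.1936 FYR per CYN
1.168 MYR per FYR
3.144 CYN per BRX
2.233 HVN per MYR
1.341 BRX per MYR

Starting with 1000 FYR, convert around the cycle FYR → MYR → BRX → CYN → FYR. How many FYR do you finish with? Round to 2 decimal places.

953.37

1000 FYR × 1.168 = 1168 MYR
1168 MYR × 1.341 = 1566.288 BRX
1566.288 BRX × 3.144 = 4924.409472 CYN
4924.409472 CYN × 0.1936 = 953.3656737792 FYR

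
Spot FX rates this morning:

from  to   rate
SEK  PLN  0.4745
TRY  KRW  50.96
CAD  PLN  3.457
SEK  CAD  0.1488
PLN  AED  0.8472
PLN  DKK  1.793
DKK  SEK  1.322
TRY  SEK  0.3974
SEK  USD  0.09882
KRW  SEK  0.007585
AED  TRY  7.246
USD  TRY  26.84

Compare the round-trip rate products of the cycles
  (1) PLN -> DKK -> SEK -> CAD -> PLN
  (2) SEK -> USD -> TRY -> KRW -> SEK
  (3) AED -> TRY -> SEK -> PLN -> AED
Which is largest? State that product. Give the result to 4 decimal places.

(1) 1.793 × 1.322 × 0.1488 × 3.457 = 1.21931
(2) 0.09882 × 26.84 × 50.96 × 0.007585 = 1.02521
(3) 7.246 × 0.3974 × 0.4745 × 0.8472 = 1.15757
Highest is cycle (1) at 1.2193 (>1, arbitrage).

1.2193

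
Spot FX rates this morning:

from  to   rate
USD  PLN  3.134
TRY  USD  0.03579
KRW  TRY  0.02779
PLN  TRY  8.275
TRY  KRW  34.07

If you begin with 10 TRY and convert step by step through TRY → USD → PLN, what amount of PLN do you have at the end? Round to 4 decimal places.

1.1217

10 TRY × 0.03579 = 0.3579 USD
0.3579 USD × 3.134 = 1.1216586 PLN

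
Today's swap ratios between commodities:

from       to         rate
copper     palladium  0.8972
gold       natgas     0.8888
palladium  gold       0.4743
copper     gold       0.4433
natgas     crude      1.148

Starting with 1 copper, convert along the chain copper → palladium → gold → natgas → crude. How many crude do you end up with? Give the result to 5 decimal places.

0.43420

1 copper × 0.8972 = 0.8972 palladium
0.8972 palladium × 0.4743 = 0.42554196 gold
0.42554196 gold × 0.8888 = 0.378221694048 natgas
0.378221694048 natgas × 1.148 = 0.434198504767104 crude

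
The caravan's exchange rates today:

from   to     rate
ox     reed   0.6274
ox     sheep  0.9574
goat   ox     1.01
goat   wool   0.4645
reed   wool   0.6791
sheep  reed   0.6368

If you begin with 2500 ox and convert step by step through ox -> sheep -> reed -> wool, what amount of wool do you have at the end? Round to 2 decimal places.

2500 ox × 0.9574 = 2393.5 sheep
2393.5 sheep × 0.6368 = 1524.1808 reed
1524.1808 reed × 0.6791 = 1035.07118128 wool

1035.07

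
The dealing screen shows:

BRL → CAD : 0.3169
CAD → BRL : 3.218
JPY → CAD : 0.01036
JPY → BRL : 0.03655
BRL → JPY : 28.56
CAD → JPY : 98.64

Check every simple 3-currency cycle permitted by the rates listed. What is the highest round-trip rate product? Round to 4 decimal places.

JPY→BRL→CAD→JPY: 0.03655 × 0.3169 × 98.64 = 1.14252
JPY→CAD→BRL→JPY: 0.01036 × 3.218 × 28.56 = 0.95215
Maximum is JPY→BRL→CAD→JPY at 1.1425; arbitrage exists.

1.1425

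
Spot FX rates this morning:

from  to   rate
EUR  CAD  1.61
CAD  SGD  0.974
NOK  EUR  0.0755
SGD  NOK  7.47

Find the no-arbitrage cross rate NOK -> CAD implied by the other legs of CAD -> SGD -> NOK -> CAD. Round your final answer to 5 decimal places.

Known legs of the cycle: 0.974 × 7.47 = 7.27578
For no arbitrage the full-cycle product must be 1, so the missing rate is 1 / 7.27578 ≈ 0.1374423.

0.13744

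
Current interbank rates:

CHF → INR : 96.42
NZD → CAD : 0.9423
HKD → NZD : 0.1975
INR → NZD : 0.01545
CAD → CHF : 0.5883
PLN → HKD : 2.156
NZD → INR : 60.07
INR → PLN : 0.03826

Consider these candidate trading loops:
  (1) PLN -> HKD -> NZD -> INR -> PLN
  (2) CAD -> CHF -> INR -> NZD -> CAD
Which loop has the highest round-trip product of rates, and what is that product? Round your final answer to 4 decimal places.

0.9786

(1) 2.156 × 0.1975 × 60.07 × 0.03826 = 0.97863
(2) 0.5883 × 96.42 × 0.01545 × 0.9423 = 0.82582
Highest is cycle (1) at 0.9786 (≤1, no arbitrage).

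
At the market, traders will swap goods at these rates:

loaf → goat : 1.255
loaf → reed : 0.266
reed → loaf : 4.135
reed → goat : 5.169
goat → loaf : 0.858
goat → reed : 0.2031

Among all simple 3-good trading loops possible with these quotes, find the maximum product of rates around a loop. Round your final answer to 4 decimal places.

1.1797

goat→loaf→reed→goat: 0.858 × 0.266 × 5.169 = 1.17971
goat→reed→loaf→goat: 0.2031 × 4.135 × 1.255 = 1.05397
Maximum is goat→loaf→reed→goat at 1.1797; arbitrage exists.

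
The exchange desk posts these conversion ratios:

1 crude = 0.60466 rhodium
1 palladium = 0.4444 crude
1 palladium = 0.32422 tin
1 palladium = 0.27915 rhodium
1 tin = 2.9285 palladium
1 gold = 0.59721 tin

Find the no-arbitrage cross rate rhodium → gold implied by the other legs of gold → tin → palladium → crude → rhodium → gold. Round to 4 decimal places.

Known legs of the cycle: 0.59721 × 2.9285 × 0.4444 × 0.60466 = 0.46995642294660444
For no arbitrage the full-cycle product must be 1, so the missing rate is 1 / 0.46995642294660444 ≈ 2.127857.

2.1279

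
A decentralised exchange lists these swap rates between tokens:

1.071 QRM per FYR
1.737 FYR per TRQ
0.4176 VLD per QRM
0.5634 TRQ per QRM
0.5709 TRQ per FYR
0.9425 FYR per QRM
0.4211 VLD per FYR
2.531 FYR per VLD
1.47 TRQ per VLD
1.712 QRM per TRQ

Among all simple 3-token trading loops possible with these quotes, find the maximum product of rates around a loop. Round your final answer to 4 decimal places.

1.1320

FYR→QRM→VLD→FYR: 1.071 × 0.4176 × 2.531 = 1.13199
FYR→VLD→TRQ→FYR: 0.4211 × 1.47 × 1.737 = 1.07523
QRM→VLD→TRQ→QRM: 0.4176 × 1.47 × 1.712 = 1.05095
FYR→QRM→TRQ→FYR: 1.071 × 0.5634 × 1.737 = 1.04811
FYR→TRQ→QRM→FYR: 0.5709 × 1.712 × 0.9425 = 0.92118
Maximum is FYR→QRM→VLD→FYR at 1.1320; arbitrage exists.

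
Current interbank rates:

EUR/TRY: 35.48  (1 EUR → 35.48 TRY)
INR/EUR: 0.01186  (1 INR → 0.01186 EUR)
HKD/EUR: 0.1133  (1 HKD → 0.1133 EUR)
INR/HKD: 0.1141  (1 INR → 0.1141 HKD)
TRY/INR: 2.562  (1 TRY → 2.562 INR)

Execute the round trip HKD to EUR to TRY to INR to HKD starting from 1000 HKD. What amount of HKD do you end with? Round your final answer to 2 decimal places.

1175.11

1000 HKD × 0.1133 = 113.3 EUR
113.3 EUR × 35.48 = 4019.884 TRY
4019.884 TRY × 2.562 = 10298.942808 INR
10298.942808 INR × 0.1141 = 1175.1093743928 HKD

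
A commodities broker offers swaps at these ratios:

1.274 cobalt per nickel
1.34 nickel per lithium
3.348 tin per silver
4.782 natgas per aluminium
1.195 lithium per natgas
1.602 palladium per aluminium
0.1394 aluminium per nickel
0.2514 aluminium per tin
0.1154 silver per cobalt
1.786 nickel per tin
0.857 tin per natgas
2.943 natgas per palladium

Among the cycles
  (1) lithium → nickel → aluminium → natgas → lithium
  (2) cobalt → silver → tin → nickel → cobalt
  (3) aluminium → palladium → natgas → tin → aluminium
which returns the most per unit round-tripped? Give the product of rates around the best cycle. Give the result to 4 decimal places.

1.0674

(1) 1.34 × 0.1394 × 4.782 × 1.195 = 1.06744
(2) 0.1154 × 3.348 × 1.786 × 1.274 = 0.87911
(3) 1.602 × 2.943 × 0.857 × 0.2514 = 1.01578
Highest is cycle (1) at 1.0674 (>1, arbitrage).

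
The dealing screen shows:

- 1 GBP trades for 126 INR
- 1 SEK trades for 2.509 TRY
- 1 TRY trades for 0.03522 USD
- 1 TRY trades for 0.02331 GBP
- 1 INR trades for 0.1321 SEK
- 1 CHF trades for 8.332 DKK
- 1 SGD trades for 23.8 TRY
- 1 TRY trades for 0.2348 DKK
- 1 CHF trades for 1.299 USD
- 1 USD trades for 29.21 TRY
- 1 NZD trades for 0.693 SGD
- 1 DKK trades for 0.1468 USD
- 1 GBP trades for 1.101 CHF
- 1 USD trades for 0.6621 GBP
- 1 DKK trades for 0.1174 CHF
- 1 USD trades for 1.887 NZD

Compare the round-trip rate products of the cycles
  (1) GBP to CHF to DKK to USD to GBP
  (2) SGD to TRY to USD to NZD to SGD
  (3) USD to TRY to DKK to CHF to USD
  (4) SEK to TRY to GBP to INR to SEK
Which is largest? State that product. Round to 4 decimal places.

(1) 1.101 × 8.332 × 0.1468 × 0.6621 = 0.89163
(2) 23.8 × 0.03522 × 1.887 × 0.693 = 1.09615
(3) 29.21 × 0.2348 × 0.1174 × 1.299 = 1.04594
(4) 2.509 × 0.02331 × 126 × 0.1321 = 0.97346
Highest is cycle (2) at 1.0962 (>1, arbitrage).

1.0962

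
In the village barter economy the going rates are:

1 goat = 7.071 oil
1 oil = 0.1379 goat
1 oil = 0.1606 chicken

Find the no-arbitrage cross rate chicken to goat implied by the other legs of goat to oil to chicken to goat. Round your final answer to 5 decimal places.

0.88059

Known legs of the cycle: 7.071 × 0.1606 = 1.1356026
For no arbitrage the full-cycle product must be 1, so the missing rate is 1 / 1.1356026 ≈ 0.8805897.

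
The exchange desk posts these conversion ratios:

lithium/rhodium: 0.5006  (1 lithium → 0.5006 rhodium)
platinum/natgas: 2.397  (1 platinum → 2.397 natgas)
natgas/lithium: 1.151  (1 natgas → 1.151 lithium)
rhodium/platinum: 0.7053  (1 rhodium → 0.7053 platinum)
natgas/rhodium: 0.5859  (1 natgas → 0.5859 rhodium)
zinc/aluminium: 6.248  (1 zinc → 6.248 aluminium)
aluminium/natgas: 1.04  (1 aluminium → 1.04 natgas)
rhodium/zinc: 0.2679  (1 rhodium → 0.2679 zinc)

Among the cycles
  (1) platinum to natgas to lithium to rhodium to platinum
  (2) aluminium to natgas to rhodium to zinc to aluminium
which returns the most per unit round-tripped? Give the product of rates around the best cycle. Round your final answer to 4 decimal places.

1.0199

(1) 2.397 × 1.151 × 0.5006 × 0.7053 = 0.97411
(2) 1.04 × 0.5859 × 0.2679 × 6.248 = 1.01993
Highest is cycle (2) at 1.0199 (>1, arbitrage).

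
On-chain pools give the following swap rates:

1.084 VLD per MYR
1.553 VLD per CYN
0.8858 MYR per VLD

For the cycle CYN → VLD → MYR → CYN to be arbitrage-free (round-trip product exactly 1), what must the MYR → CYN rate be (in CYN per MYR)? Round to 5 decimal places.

0.72693

Known legs of the cycle: 1.553 × 0.8858 = 1.3756474
For no arbitrage the full-cycle product must be 1, so the missing rate is 1 / 1.3756474 ≈ 0.7269305.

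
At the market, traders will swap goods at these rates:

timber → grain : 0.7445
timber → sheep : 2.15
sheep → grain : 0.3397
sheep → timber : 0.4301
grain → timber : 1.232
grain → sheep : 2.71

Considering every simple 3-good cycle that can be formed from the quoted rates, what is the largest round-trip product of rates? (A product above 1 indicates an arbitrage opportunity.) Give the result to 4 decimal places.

0.8998

grain→timber→sheep→grain: 1.232 × 2.15 × 0.3397 = 0.89980
grain→sheep→timber→grain: 2.71 × 0.4301 × 0.7445 = 0.86777
Maximum is grain→timber→sheep→grain at 0.8998; no arbitrage — every cycle loses value.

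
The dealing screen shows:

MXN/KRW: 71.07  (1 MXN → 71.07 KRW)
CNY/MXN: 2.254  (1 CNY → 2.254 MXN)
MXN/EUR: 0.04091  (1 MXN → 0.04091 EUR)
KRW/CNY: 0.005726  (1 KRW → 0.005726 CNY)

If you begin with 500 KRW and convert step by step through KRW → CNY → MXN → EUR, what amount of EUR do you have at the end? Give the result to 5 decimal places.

0.26400

500 KRW × 0.005726 = 2.863 CNY
2.863 CNY × 2.254 = 6.453202 MXN
6.453202 MXN × 0.04091 = 0.26400049382 EUR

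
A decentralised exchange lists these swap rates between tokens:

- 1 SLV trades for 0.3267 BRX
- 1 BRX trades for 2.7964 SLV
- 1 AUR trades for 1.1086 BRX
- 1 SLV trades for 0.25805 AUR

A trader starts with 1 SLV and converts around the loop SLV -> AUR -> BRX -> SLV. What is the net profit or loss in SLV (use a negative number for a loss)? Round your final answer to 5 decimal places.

-0.20002

1 SLV × 0.25805 = 0.25805 AUR
0.25805 AUR × 1.1086 = 0.28607423 BRX
0.28607423 BRX × 2.7964 = 0.799977976772 SLV
Net change: 0.799977976772 − 1 = -0.200022023228 SLV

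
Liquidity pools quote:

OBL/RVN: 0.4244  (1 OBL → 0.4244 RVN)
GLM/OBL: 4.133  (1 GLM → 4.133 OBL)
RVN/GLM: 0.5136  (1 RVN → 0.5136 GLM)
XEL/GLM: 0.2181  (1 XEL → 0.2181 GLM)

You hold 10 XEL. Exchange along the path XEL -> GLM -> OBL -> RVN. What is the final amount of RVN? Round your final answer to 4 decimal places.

3.8256

10 XEL × 0.2181 = 2.181 GLM
2.181 GLM × 4.133 = 9.014073 OBL
9.014073 OBL × 0.4244 = 3.8255725812 RVN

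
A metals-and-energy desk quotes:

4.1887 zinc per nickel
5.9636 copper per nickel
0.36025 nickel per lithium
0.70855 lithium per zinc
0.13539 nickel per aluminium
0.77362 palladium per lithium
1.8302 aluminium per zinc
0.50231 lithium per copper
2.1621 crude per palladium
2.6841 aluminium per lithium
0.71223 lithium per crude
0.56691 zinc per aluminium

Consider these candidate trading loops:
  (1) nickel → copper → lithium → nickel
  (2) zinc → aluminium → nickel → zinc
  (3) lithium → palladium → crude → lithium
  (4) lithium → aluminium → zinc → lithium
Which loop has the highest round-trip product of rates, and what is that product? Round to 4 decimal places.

1.1913

(1) 5.9636 × 0.50231 × 0.36025 = 1.07916
(2) 1.8302 × 0.13539 × 4.1887 = 1.03792
(3) 0.77362 × 2.1621 × 0.71223 = 1.19131
(4) 2.6841 × 0.56691 × 0.70855 = 1.07816
Highest is cycle (3) at 1.1913 (>1, arbitrage).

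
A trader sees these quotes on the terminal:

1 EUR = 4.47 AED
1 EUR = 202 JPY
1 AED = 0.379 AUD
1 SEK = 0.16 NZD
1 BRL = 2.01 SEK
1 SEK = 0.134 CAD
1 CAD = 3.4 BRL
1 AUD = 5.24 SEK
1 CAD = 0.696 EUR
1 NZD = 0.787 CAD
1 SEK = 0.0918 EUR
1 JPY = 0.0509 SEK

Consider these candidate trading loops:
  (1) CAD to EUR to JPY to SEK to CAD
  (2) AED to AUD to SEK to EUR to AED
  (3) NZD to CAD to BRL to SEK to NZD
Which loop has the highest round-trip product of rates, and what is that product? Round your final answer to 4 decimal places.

0.9589

(1) 0.696 × 202 × 0.0509 × 0.134 = 0.95892
(2) 0.379 × 5.24 × 0.0918 × 4.47 = 0.81493
(3) 0.787 × 3.4 × 2.01 × 0.16 = 0.86054
Highest is cycle (1) at 0.9589 (≤1, no arbitrage).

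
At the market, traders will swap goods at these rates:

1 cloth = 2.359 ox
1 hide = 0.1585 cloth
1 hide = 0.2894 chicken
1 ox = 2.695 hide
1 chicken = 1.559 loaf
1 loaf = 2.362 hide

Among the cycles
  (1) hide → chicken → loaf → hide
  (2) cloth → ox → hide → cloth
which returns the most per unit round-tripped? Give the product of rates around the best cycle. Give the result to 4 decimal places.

(1) 0.2894 × 1.559 × 2.362 = 1.06567
(2) 2.359 × 2.695 × 0.1585 = 1.00766
Highest is cycle (1) at 1.0657 (>1, arbitrage).

1.0657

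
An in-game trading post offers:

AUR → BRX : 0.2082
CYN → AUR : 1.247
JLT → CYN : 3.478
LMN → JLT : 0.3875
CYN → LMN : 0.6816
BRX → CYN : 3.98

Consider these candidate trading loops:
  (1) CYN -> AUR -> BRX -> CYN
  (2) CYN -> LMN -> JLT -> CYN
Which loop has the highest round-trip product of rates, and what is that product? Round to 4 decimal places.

1.0333

(1) 1.247 × 0.2082 × 3.98 = 1.03331
(2) 0.6816 × 0.3875 × 3.478 = 0.91861
Highest is cycle (1) at 1.0333 (>1, arbitrage).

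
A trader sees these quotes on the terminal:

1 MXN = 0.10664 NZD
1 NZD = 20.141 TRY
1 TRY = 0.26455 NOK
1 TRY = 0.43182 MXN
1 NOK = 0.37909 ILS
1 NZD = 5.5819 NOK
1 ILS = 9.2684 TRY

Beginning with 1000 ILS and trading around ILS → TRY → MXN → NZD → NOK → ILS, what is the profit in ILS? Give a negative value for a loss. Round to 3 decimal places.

1000 ILS × 9.2684 = 9268.4 TRY
9268.4 TRY × 0.43182 = 4002.280488 MXN
4002.280488 MXN × 0.10664 = 426.80319124032 NZD
426.80319124032 NZD × 5.5819 = 2382.372733184342208 NOK
2382.372733184342208 NOK × 0.37909 = 903.13367942285228763072 ILS
Net change: 903.13367942285228763072 − 1000 = -96.86632057714771236928 ILS

-96.866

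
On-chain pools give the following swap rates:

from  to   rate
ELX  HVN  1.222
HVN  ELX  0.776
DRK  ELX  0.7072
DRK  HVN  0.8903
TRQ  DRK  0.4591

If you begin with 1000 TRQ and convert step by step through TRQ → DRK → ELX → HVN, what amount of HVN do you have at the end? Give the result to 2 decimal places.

1000 TRQ × 0.4591 = 459.1 DRK
459.1 DRK × 0.7072 = 324.67552 ELX
324.67552 ELX × 1.222 = 396.75348544 HVN

396.75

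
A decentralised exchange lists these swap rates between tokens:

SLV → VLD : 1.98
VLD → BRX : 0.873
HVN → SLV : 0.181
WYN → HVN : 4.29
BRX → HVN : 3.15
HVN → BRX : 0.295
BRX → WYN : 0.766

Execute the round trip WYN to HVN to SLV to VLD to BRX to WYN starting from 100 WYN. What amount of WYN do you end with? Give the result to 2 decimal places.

100 WYN × 4.29 = 429 HVN
429 HVN × 0.181 = 77.649 SLV
77.649 SLV × 1.98 = 153.74502 VLD
153.74502 VLD × 0.873 = 134.21940246 BRX
134.21940246 BRX × 0.766 = 102.81206228436 WYN

102.81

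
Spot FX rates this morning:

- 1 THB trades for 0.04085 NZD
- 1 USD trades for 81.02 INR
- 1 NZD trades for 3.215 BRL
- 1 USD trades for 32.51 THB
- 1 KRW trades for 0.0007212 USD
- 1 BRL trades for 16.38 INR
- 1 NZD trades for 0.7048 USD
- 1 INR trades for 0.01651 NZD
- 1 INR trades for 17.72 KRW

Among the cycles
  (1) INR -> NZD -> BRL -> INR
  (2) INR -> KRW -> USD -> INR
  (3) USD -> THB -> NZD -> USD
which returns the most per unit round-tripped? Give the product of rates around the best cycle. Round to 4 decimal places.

1.0354

(1) 0.01651 × 3.215 × 16.38 = 0.86944
(2) 17.72 × 0.0007212 × 81.02 = 1.03541
(3) 32.51 × 0.04085 × 0.7048 = 0.93600
Highest is cycle (2) at 1.0354 (>1, arbitrage).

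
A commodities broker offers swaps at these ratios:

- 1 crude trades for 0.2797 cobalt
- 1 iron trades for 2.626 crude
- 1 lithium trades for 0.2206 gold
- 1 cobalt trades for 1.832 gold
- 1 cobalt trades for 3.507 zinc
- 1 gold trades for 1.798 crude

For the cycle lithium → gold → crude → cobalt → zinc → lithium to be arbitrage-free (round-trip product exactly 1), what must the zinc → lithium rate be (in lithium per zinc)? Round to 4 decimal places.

Known legs of the cycle: 0.2206 × 1.798 × 0.2797 × 3.507 = 0.38906613236652
For no arbitrage the full-cycle product must be 1, so the missing rate is 1 / 0.38906613236652 ≈ 2.570257.

2.5703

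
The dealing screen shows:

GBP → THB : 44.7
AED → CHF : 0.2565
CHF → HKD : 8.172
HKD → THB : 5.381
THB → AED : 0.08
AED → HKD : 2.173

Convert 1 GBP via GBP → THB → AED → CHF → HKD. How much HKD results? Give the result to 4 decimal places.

7.4957

1 GBP × 44.7 = 44.7 THB
44.7 THB × 0.08 = 3.576 AED
3.576 AED × 0.2565 = 0.917244 CHF
0.917244 CHF × 8.172 = 7.495717968 HKD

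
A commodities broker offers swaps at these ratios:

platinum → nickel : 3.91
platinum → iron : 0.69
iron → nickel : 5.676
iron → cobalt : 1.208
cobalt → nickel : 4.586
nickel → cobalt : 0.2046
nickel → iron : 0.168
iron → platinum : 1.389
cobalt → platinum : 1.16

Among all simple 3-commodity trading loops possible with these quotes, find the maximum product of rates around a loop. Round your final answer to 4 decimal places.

0.9669

platinum→iron→cobalt→platinum: 0.69 × 1.208 × 1.16 = 0.96688
nickel→iron→cobalt→nickel: 0.168 × 1.208 × 4.586 = 0.93070
platinum→nickel→cobalt→platinum: 3.91 × 0.2046 × 1.16 = 0.92798
platinum→nickel→iron→platinum: 3.91 × 0.168 × 1.389 = 0.91241
Maximum is platinum→iron→cobalt→platinum at 0.9669; no arbitrage — every cycle loses value.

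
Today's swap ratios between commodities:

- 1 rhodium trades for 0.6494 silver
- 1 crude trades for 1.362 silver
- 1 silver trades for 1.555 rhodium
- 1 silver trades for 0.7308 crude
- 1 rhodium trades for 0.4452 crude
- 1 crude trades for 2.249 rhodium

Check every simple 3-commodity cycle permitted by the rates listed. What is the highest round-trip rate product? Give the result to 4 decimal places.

1.0673

crude→rhodium→silver→crude: 2.249 × 0.6494 × 0.7308 = 1.06733
crude→silver→rhodium→crude: 1.362 × 1.555 × 0.4452 = 0.94289
Maximum is crude→rhodium→silver→crude at 1.0673; arbitrage exists.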